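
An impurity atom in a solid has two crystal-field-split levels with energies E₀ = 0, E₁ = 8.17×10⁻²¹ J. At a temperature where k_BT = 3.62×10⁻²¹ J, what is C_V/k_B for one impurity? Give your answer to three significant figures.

Eᵢ/kT = 0, 2.2569.
Z = Σ e^(−Eᵢ/kT) = e^(−0) + e^(−2.2569) = 1.0000 + 0.10467 = 1.1047.
⟨E⟩ = 0.77411, ⟨E²⟩ = 6.3244.
C_V/k_B = (⟨E²⟩ − ⟨E⟩²)/(kT)² = (6.3244 − 0.59925)/13.104 = 0.437.

0.437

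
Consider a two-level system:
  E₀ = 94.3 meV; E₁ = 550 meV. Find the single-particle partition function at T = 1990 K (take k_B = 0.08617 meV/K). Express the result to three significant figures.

k_BT = 0.08617 × 1990 K = 171.48 meV.
Eᵢ/kT = 0.54992, 3.2074.
Z = Σ e^(−Eᵢ/kT) = e^(−0.54992) + e^(−3.2074) = 0.57700 + 0.040462 = 0.61746.

Z = 0.617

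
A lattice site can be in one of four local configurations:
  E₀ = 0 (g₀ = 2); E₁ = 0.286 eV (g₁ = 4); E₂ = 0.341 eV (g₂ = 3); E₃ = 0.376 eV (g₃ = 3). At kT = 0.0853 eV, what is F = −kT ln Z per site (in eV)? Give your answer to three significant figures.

-0.0685 eV

Eᵢ/kT = 0, 3.3529, 3.9977, 4.4080.
Z = Σ gᵢe^(−Eᵢ/kT) = 2·e^(−0) + 4·e^(−3.3529) + 3·e^(−3.9977) + 3·e^(−4.4080) = 2.0000 + 0.13993 + 0.055073 + 0.036539 = 2.2315.
F = −kT ln Z = −0.0853 × ln(2.2315) = −0.0853 × 0.80267 = -0.0685 eV.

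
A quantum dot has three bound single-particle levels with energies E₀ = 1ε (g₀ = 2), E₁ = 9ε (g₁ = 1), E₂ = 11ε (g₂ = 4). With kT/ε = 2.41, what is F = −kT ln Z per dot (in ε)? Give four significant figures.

Eᵢ/kT = 0.414938, 3.73444, 4.56432.
Z = Σ gᵢe^(−Eᵢ/kT) = 2·e^(−0.414938) + 1·e^(−3.73444) + 4·e^(−4.56432) = 1.32076 + 0.0238865 + 0.0416678 = 1.38631.
F = −kT ln Z = −2.41 × ln(1.38631) = −2.41 × 0.326646 = -0.7872 ε.

-0.7872 ε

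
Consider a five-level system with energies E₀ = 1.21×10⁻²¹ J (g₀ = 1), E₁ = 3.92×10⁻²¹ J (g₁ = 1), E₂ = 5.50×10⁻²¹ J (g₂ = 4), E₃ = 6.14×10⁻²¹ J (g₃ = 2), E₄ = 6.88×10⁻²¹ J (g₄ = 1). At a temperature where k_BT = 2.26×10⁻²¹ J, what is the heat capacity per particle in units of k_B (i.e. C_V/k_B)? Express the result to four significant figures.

0.9039

Eᵢ/kT = 0.535398, 1.73451, 2.43363, 2.71681, 3.04425.
Z = Σ gᵢe^(−Eᵢ/kT) = 1·e^(−0.535398) + 1·e^(−1.73451) + 4·e^(−2.43363) + 2·e^(−2.71681) + 1·e^(−3.04425) = 0.585436 + 0.176487 + 0.350871 + 0.132170 + 0.0476320 = 1.29260.
⟨E⟩ = 3.45755, ⟨E²⟩ = 16.5715.
C_V/k_B = (⟨E²⟩ − ⟨E⟩²)/(kT)² = (16.5715 − 11.9547)/5.10760 = 0.9039.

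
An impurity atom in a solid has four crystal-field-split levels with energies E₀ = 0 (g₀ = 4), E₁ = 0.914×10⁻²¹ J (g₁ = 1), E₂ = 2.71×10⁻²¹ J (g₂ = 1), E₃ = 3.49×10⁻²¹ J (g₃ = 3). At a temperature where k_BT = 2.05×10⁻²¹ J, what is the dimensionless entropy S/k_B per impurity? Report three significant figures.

1.98

Eᵢ/kT = 0, 0.44585, 1.3220, 1.7024.
Z = Σ gᵢe^(−Eᵢ/kT) = 4·e^(−0) + 1·e^(−0.44585) + 1·e^(−1.3220) + 3·e^(−1.7024) = 4.0000 + 0.64028 + 0.26660 + 0.54674 = 5.4536.
⟨E⟩ = Σ EᵢPᵢ = 0.58967 ×10⁻²¹ J.
S/k_B = ln Z + ⟨E⟩/kT = ln(5.4536) + 0.58967/2.05 = 1.6963 + 0.28764 = 1.98.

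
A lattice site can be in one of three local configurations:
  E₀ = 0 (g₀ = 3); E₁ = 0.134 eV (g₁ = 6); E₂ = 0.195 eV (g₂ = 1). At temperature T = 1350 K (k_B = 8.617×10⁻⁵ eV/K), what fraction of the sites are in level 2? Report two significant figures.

k_BT = 8.617×10⁻⁵ × 1350 K = 0.1163 eV.
Eᵢ/kT = 0, 1.152, 1.677.
Z = Σ gᵢe^(−Eᵢ/kT) = 3·e^(−0) + 6·e^(−1.152) + 1·e^(−1.677) = 3.000 + 1.896 + 0.1869 = 5.083.
P₂ = g₂ e^(−E₂/kT) / Z = 0.1869/5.083 = 0.037.

0.037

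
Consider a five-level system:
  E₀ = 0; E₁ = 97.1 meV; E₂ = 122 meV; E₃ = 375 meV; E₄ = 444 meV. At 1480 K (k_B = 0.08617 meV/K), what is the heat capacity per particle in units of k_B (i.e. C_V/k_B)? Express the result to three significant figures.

k_BT = 0.08617 × 1480 K = 127.53 meV.
Eᵢ/kT = 0, 0.76139, 0.95664, 2.9405, 3.4815.
Z = Σ e^(−Eᵢ/kT) = e^(−0) + e^(−0.76139) + e^(−0.95664) + e^(−2.9405) + e^(−3.4815) = 1.0000 + 0.46702 + 0.38418 + 0.052839 + 0.030761 = 1.9348.
⟨E⟩ = 64.963 meV, ⟨E²⟩ = 12206 meV².
C_V/k_B = (⟨E²⟩ − ⟨E⟩²)/(kT)² = (12206 − 4220.2)/16264 = 0.491.

0.491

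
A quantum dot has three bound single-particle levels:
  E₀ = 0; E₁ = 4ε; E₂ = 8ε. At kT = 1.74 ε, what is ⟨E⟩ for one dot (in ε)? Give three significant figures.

Eᵢ/kT = 0, 2.2989, 4.5977.
Z = Σ e^(−Eᵢ/kT) = e^(−0) + e^(−2.2989) + e^(−4.5977) = 1.0000 + 0.10037 + 0.010075 = 1.1104.
⟨E⟩ = Σ Eᵢ e^(−Eᵢ/kT) / Z = (0·1.0000 + 4·0.10037 + 8·0.010075) / 1.1104 = 0.434 ε.

0.434 ε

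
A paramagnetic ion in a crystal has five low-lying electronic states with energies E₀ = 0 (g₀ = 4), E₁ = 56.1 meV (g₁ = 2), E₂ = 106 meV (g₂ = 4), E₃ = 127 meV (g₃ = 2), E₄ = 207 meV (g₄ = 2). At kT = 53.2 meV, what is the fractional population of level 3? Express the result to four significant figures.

0.03362

Eᵢ/kT = 0, 1.05451, 1.99248, 2.38722, 3.89098.
Z = Σ gᵢe^(−Eᵢ/kT) = 4·e^(−0) + 2·e^(−1.05451) + 4·e^(−1.99248) + 2·e^(−2.38722) + 2·e^(−3.89098) = 4.00000 + 0.696726 + 0.545427 + 0.183770 + 0.0408506 = 5.46677.
P₃ = g₃ e^(−E₃/kT) / Z = 0.183770/5.46677 = 0.03362.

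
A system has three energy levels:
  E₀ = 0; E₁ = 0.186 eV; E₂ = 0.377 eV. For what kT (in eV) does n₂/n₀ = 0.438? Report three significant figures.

n₂/n₀ = exp[−(E₂−E₀)/kT] = 0.438.
⇒ (E₂−E₀)/kT = ln(1/0.438) = ln(2.2831) = 0.82553.
kT = 0.377 eV / 0.82553 = 0.457 eV.

0.457 eV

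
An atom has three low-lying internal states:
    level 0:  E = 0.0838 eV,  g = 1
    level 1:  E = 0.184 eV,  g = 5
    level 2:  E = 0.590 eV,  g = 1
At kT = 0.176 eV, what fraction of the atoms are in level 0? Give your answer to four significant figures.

Eᵢ/kT = 0.476136, 1.04545, 3.35227.
Z = Σ gᵢe^(−Eᵢ/kT) = 1·e^(−0.476136) + 5·e^(−1.04545) + 1·e^(−3.35227) = 0.621179 + 1.75767 + 0.0350048 = 2.41385.
P₀ = g₀ e^(−E₀/kT) / Z = 0.621179/2.41385 = 0.2573.

0.2573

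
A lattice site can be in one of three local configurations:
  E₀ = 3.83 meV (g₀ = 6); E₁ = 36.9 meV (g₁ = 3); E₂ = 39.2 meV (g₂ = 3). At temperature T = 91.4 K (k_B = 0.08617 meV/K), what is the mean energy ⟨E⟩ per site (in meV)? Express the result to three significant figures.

4.27 meV

k_BT = 0.08617 × 91.4 K = 7.8759 meV.
Eᵢ/kT = 0.48629, 4.6852, 4.9772.
Z = Σ gᵢe^(−Eᵢ/kT) = 6·e^(−0.48629) + 3·e^(−4.6852) + 3·e^(−4.9772) = 3.6894 + 0.027693 + 0.020680 = 3.7378.
⟨E⟩ = Σ Eᵢ gᵢe^(−Eᵢ/kT) / Z = (3.83·3.6894 + 36.9·0.027693 + 39.2·0.020680) / 3.7378 = 4.27 meV.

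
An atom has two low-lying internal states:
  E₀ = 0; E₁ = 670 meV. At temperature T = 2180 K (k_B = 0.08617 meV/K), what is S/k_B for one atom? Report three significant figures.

k_BT = 0.08617 × 2180 K = 187.85 meV.
Eᵢ/kT = 0, 3.5667.
Z = Σ e^(−Eᵢ/kT) = e^(−0) + e^(−3.5667) = 1.0000 + 0.028249 = 1.0282.
⟨E⟩ = Σ EᵢPᵢ = 18.408 meV.
S/k_B = ln Z + ⟨E⟩/kT = ln(1.0282) + 18.408/187.85 = 0.027810 + 0.097993 = 0.126.

0.126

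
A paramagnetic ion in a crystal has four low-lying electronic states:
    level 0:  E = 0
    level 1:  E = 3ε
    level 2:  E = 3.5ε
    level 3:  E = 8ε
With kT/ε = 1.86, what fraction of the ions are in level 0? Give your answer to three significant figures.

0.732

Eᵢ/kT = 0, 1.6129, 1.8817, 4.3011.
Z = Σ e^(−Eᵢ/kT) = e^(−0) + e^(−1.6129) + e^(−1.8817) + e^(−4.3011) = 1.0000 + 0.19931 + 0.15233 + 0.013554 = 1.3652.
P₀ = e^(−E₀/kT) / Z = 1.0000/1.3652 = 0.732.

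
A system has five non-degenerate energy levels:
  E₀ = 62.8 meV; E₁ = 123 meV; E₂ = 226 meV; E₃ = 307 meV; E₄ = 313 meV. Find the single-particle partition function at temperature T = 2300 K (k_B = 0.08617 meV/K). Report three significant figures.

Z = 2.00

k_BT = 0.08617 × 2300 K = 198.19 meV.
Eᵢ/kT = 0.31687, 0.62062, 1.1403, 1.5490, 1.5793.
Z = Σ e^(−Eᵢ/kT) = e^(−0.31687) + e^(−0.62062) + e^(−1.1403) + e^(−1.5490) + e^(−1.5793) = 0.72843 + 0.53761 + 0.31972 + 0.21246 + 0.20612 = 2.0043.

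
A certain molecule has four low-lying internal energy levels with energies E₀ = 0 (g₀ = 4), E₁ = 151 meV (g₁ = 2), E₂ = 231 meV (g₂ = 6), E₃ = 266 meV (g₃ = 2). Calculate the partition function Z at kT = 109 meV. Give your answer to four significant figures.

Z = 5.395

Eᵢ/kT = 0, 1.38532, 2.11927, 2.44037.
Z = Σ gᵢe^(−Eᵢ/kT) = 4·e^(−0) + 2·e^(−1.38532) + 6·e^(−2.11927) + 2·e^(−2.44037) = 4.00000 + 0.500487 + 0.720716 + 0.174257 = 5.39546.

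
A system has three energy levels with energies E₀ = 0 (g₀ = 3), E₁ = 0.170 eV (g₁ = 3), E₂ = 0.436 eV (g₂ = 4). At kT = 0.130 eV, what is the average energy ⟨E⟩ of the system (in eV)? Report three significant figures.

Eᵢ/kT = 0, 1.3077, 3.3538.
Z = Σ gᵢe^(−Eᵢ/kT) = 3·e^(−0) + 3·e^(−1.3077) + 4·e^(−3.3538) = 3.0000 + 0.81132 + 0.13981 = 3.9511.
⟨E⟩ = Σ Eᵢ gᵢe^(−Eᵢ/kT) / Z = (0·3.0000 + 0.170·0.81132 + 0.436·0.13981) / 3.9511 = 0.0503 eV.

0.0503 eV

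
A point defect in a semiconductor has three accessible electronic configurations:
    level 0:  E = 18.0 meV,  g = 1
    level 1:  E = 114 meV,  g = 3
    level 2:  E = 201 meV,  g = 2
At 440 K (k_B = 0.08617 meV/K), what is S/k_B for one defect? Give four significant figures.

0.7698

k_BT = 0.08617 × 440 K = 37.9148 meV.
Eᵢ/kT = 0.474749, 3.00674, 5.30136.
Z = Σ gᵢe^(−Eᵢ/kT) = 1·e^(−0.474749) + 3·e^(−3.00674) + 2·e^(−5.30136) = 0.622041 + 0.148358 + 0.00996962 = 0.780369.
⟨E⟩ = Σ EᵢPᵢ = 38.5887 meV.
S/k_B = ln Z + ⟨E⟩/kT = ln(0.780369) + 38.5887/37.9148 = -0.247988 + 1.01777 = 0.7698.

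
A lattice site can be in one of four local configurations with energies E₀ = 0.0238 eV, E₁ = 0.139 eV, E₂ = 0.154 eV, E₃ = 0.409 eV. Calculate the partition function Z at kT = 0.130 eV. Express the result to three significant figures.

Eᵢ/kT = 0.18308, 1.0692, 1.1846, 3.1462.
Z = Σ e^(−Eᵢ/kT) = e^(−0.18308) + e^(−1.0692) + e^(−1.1846) + e^(−3.1462) = 0.83270 + 0.34328 + 0.30587 + 0.043015 = 1.5249.

Z = 1.52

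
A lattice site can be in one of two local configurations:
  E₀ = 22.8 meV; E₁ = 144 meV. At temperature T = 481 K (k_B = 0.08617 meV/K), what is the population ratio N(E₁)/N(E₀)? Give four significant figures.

k_BT = 0.08617 × 481 K = 41.4478 meV.
n₁/n₀ = exp[−(E₁−E₀)/kT] = exp(−(121.2 meV)/(41.4478 meV)) = exp(-2.92416) = 0.05371.

0.05371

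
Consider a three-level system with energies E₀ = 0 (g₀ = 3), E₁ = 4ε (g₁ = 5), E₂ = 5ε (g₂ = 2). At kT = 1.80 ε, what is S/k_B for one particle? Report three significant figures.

Eᵢ/kT = 0, 2.2222, 2.7778.
Z = Σ gᵢe^(−Eᵢ/kT) = 3·e^(−0) + 5·e^(−2.2222) + 2·e^(−2.7778) = 3.0000 + 0.54185 + 0.12435 = 3.6662.
⟨E⟩ = Σ EᵢPᵢ = 0.76077 ε.
S/k_B = ln Z + ⟨E⟩/kT = ln(3.6662) + 0.76077/1.80 = 1.2992 + 0.42265 = 1.72.

1.72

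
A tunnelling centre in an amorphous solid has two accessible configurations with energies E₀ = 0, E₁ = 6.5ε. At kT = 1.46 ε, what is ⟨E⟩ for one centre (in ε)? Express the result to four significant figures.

Eᵢ/kT = 0, 4.45205.
Z = Σ e^(−Eᵢ/kT) = e^(−0) + e^(−4.45205) = 1.00000 + 0.0116547 = 1.01165.
⟨E⟩ = Σ Eᵢ e^(−Eᵢ/kT) / Z = (0·1.00000 + 6.5·0.0116547) / 1.01165 = 0.07488 ε.

0.07488 ε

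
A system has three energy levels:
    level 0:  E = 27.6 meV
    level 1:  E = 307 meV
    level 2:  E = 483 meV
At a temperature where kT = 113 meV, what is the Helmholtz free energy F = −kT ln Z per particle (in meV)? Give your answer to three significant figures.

Eᵢ/kT = 0.24425, 2.7168, 4.2743.
Z = Σ e^(−Eᵢ/kT) = e^(−0.24425) + e^(−2.7168) + e^(−4.2743) = 0.78329 + 0.066086 + 0.013922 = 0.86330.
F = −kT ln Z = −113 × ln(0.86330) = −113 × -0.14699 = 16.6 meV.

16.6 meV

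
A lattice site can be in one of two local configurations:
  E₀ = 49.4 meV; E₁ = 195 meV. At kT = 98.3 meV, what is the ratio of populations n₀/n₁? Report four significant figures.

n₀/n₁ = exp[−(E₀−E₁)/kT] = exp(−(-145.6 meV)/(98.3 meV)) = exp(1.48118) = 4.398.

4.398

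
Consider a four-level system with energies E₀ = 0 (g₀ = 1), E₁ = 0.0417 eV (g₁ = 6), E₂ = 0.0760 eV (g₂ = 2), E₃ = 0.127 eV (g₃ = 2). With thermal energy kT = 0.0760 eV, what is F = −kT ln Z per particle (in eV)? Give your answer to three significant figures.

-0.131 eV

Eᵢ/kT = 0, 0.54868, 1.0000, 1.6711.
Z = Σ gᵢe^(−Eᵢ/kT) = 1·e^(−0) + 6·e^(−0.54868) + 2·e^(−1.0000) + 2·e^(−1.6711) = 1.0000 + 3.4663 + 0.73576 + 0.37608 = 5.5781.
F = −kT ln Z = −0.0760 × ln(5.5781) = −0.0760 × 1.7188 = -0.131 eV.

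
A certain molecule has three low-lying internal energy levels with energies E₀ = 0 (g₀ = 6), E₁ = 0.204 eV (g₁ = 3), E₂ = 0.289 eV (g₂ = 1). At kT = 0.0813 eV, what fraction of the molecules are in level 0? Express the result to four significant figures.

Eᵢ/kT = 0, 2.50923, 3.55474.
Z = Σ gᵢe^(−Eᵢ/kT) = 6·e^(−0) + 3·e^(−2.50923) + 1·e^(−3.55474) = 6.00000 + 0.243993 + 0.0285888 = 6.27258.
P₀ = g₀ e^(−E₀/kT) / Z = 6.00000/6.27258 = 0.9565.

0.9565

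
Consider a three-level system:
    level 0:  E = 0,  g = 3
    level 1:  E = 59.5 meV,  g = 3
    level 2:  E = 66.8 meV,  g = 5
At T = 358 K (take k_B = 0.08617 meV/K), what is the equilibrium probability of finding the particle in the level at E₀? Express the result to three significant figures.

k_BT = 0.08617 × 358 K = 30.849 meV.
Eᵢ/kT = 0, 1.9287, 2.1654.
Z = Σ gᵢe^(−Eᵢ/kT) = 3·e^(−0) + 3·e^(−1.9287) + 5·e^(−2.1654) = 3.0000 + 0.43601 + 0.57352 = 4.0095.
P₀ = g₀ e^(−E₀/kT) / Z = 3.0000/4.0095 = 0.748.

0.748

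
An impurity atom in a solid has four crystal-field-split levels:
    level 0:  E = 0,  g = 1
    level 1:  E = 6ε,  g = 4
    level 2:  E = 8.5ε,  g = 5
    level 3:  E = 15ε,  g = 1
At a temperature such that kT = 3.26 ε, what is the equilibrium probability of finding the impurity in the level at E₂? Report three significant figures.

0.183

Eᵢ/kT = 0, 1.8405, 2.6074, 4.6012.
Z = Σ gᵢe^(−Eᵢ/kT) = 1·e^(−0) + 4·e^(−1.8405) + 5·e^(−2.6074) + 1·e^(−4.6012) = 1.0000 + 0.63495 + 0.36863 + 0.010040 = 2.0136.
P₂ = g₂ e^(−E₂/kT) / Z = 0.36863/2.0136 = 0.183.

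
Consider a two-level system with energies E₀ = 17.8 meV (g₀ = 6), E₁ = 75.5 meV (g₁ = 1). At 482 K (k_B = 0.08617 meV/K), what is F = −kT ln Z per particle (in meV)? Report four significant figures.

k_BT = 0.08617 × 482 K = 41.5339 meV.
Eᵢ/kT = 0.428566, 1.81779.
Z = Σ gᵢe^(−Eᵢ/kT) = 6·e^(−0.428566) + 1·e^(−1.81779) = 3.90866 + 0.162384 = 4.07104.
F = −kT ln Z = −41.5339 × ln(4.07104) = −41.5339 × 1.40390 = -58.31 meV.

-58.31 meV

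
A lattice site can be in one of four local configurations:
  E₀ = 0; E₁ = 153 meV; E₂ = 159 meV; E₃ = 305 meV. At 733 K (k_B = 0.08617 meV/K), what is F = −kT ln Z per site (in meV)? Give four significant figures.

k_BT = 0.08617 × 733 K = 63.1626 meV.
Eᵢ/kT = 0, 2.42232, 2.51731, 4.82881.
Z = Σ e^(−Eᵢ/kT) = e^(−0) + e^(−2.42232) + e^(−2.51731) + e^(−4.82881) = 1.00000 + 0.0887156 + 0.0806763 + 0.00799603 = 1.17739.
F = −kT ln Z = −63.1626 × ln(1.17739) = −63.1626 × 0.163300 = -10.31 meV.

-10.31 meV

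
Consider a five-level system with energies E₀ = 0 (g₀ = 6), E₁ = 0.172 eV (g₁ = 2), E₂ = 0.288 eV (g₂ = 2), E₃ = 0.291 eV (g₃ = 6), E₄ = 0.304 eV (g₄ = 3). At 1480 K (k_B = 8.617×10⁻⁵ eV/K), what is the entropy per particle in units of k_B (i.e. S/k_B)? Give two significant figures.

2.5

k_BT = 8.617×10⁻⁵ × 1480 K = 0.1275 eV.
Eᵢ/kT = 0, 1.349, 2.259, 2.282, 2.384.
Z = Σ gᵢe^(−Eᵢ/kT) = 6·e^(−0) + 2·e^(−1.349) + 2·e^(−2.259) + 6·e^(−2.282) + 3·e^(−2.384) = 6.000 + 0.5190 + 0.2089 + 0.6125 + 0.2765 = 7.617.
⟨E⟩ = Σ EᵢPᵢ = 0.05405 eV.
S/k_B = ln Z + ⟨E⟩/kT = ln(7.617) + 0.05405/0.1275 = 2.030 + 0.4239 = 2.5.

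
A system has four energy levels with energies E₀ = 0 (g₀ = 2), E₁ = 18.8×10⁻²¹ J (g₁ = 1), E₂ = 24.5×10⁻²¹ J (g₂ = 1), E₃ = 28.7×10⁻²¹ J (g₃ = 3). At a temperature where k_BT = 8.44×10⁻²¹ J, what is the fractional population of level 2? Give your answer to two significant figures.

Eᵢ/kT = 0, 2.227, 2.903, 3.400.
Z = Σ gᵢe^(−Eᵢ/kT) = 2·e^(−0) + 1·e^(−2.227) + 1·e^(−2.903) + 3·e^(−3.400) = 2.000 + 0.1079 + 0.05486 + 0.1001 = 2.263.
P₂ = g₂ e^(−E₂/kT) / Z = 0.05486/2.263 = 0.024.

0.024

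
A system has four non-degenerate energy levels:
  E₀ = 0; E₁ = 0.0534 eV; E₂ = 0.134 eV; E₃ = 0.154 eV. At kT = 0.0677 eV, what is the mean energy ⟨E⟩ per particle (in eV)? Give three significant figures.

0.0346 eV

Eᵢ/kT = 0, 0.78877, 1.9793, 2.2747.
Z = Σ e^(−Eᵢ/kT) = e^(−0) + e^(−0.78877) + e^(−1.9793) + e^(−2.2747) = 1.0000 + 0.45440 + 0.13817 + 0.10283 = 1.6954.
⟨E⟩ = Σ Eᵢ e^(−Eᵢ/kT) / Z = (0·1.0000 + 0.0534·0.45440 + 0.134·0.13817 + 0.154·0.10283) / 1.6954 = 0.0346 eV.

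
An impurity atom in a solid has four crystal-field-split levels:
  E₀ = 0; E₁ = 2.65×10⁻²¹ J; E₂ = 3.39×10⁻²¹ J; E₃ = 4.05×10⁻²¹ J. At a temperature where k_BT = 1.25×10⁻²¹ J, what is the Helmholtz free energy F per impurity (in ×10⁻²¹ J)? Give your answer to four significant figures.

Eᵢ/kT = 0, 2.12000, 2.71200, 3.24000.
Z = Σ e^(−Eᵢ/kT) = e^(−0) + e^(−2.12000) + e^(−2.71200) + e^(−3.24000) = 1.00000 + 0.120032 + 0.0664039 + 0.0391639 = 1.22560.
F = −kT ln Z = −1.25 × ln(1.22560) = −1.25 × 0.203431 = -0.2543 ×10⁻²¹ J.

-0.2543 ×10⁻²¹ J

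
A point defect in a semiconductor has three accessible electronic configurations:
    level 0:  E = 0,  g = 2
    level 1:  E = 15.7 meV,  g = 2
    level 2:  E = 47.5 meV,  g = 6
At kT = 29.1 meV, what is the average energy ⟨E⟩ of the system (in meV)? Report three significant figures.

17.1 meV

Eᵢ/kT = 0, 0.53952, 1.6323.
Z = Σ gᵢe^(−Eᵢ/kT) = 2·e^(−0) + 2·e^(−0.53952) + 6·e^(−1.6323) = 2.0000 + 1.1661 + 1.1729 = 4.3390.
⟨E⟩ = Σ Eᵢ gᵢe^(−Eᵢ/kT) / Z = (0·2.0000 + 15.7·1.1661 + 47.5·1.1729) / 4.3390 = 17.1 meV.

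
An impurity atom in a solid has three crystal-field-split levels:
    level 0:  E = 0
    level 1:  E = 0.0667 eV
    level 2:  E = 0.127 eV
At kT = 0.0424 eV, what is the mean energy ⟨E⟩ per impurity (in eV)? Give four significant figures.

0.01605 eV

Eᵢ/kT = 0, 1.57311, 2.99528.
Z = Σ e^(−Eᵢ/kT) = e^(−0) + e^(−1.57311) + e^(−2.99528) = 1.00000 + 0.207399 + 0.0500226 = 1.25742.
⟨E⟩ = Σ Eᵢ e^(−Eᵢ/kT) / Z = (0·1.00000 + 0.0667·0.207399 + 0.127·0.0500226) / 1.25742 = 0.01605 eV.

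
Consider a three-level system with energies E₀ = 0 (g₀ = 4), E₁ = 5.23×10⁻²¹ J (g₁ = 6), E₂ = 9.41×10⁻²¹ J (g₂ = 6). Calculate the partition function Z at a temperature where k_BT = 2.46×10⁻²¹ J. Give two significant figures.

Eᵢ/kT = 0, 2.126, 3.825.
Z = Σ gᵢe^(−Eᵢ/kT) = 4·e^(−0) + 6·e^(−2.126) + 6·e^(−3.825) = 4.000 + 0.7159 + 0.1309 = 4.847.

Z = 4.8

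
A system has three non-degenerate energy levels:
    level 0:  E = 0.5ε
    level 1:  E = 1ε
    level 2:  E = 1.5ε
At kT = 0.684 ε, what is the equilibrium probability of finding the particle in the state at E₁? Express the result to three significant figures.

0.281

Eᵢ/kT = 0.73099, 1.4620, 2.1930.
Z = Σ e^(−Eᵢ/kT) = e^(−0.73099) + e^(−1.4620) + e^(−2.1930) = 0.48143 + 0.23177 + 0.11158 = 0.82478.
P₁ = e^(−E₁/kT) / Z = 0.23177/0.82478 = 0.281.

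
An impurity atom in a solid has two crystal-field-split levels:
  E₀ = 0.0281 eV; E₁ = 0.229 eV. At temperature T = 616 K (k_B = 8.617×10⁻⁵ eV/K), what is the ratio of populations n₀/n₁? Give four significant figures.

44.03

k_BT = 8.617×10⁻⁵ × 616 K = 0.0530807 eV.
n₀/n₁ = exp[−(E₀−E₁)/kT] = exp(−(-0.2009 eV)/(0.0530807 eV)) = exp(3.78480) = 44.03.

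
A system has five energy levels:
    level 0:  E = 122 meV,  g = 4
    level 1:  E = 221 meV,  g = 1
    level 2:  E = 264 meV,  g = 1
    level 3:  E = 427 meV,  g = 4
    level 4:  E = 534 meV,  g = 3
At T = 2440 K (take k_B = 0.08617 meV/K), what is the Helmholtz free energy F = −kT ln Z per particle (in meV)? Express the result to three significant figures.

-271 meV

k_BT = 0.08617 × 2440 K = 210.25 meV.
Eᵢ/kT = 0.58026, 1.0511, 1.2556, 2.0309, 2.5398.
Z = Σ gᵢe^(−Eᵢ/kT) = 4·e^(−0.58026) + 1·e^(−1.0511) + 1·e^(−1.2556) + 4·e^(−2.0309) + 3·e^(−2.5398) = 2.2390 + 0.34955 + 0.28490 + 0.52487 + 0.23665 = 3.6350.
F = −kT ln Z = −210.25 × ln(3.6350) = −210.25 × 1.2906 = -271 meV.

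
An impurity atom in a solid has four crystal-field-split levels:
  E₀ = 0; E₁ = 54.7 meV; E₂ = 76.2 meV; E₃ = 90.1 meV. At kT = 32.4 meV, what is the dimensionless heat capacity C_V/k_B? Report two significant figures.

Eᵢ/kT = 0, 1.688, 2.352, 2.781.
Z = Σ e^(−Eᵢ/kT) = e^(−0) + e^(−1.688) + e^(−2.352) + e^(−2.781) = 1.000 + 0.1849 + 0.09518 + 0.06198 = 1.342.
⟨E⟩ = 17.10 meV, ⟨E²⟩ = 1199 meV².
C_V/k_B = (⟨E²⟩ − ⟨E⟩²)/(kT)² = (1199 − 292.4)/1050 = 0.86.

0.86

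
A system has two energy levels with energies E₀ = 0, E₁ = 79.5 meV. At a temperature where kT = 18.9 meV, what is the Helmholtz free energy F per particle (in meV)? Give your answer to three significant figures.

-0.280 meV

Eᵢ/kT = 0, 4.2063.
Z = Σ e^(−Eᵢ/kT) = e^(−0) + e^(−4.2063) = 1.0000 + 0.014901 = 1.0149.
F = −kT ln Z = −18.9 × ln(1.0149) = −18.9 × 0.014790 = -0.280 meV.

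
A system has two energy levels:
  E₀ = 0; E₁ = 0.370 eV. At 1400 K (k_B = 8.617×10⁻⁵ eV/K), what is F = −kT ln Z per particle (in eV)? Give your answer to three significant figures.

-0.00549 eV

k_BT = 8.617×10⁻⁵ × 1400 K = 0.12064 eV.
Eᵢ/kT = 0, 3.0670.
Z = Σ e^(−Eᵢ/kT) = e^(−0) + e^(−3.0670) = 1.0000 + 0.046561 = 1.0466.
F = −kT ln Z = −0.12064 × ln(1.0466) = −0.12064 × 0.045547 = -0.00549 eV.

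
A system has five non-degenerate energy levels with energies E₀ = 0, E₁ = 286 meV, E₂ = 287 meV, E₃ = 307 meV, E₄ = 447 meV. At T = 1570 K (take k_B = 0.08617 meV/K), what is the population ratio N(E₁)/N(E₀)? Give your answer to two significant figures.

k_BT = 0.08617 × 1570 K = 135.3 meV.
n₁/n₀ = exp[−(E₁−E₀)/kT] = exp(−(286 meV)/(135.3 meV)) = exp(-2.114) = 0.12.

0.12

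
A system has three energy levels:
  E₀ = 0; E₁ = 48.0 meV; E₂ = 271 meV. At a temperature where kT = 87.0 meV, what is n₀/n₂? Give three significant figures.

n₀/n₂ = exp[−(E₀−E₂)/kT] = exp(−(-271 meV)/(87.0 meV)) = exp(3.1149) = 22.5.

22.5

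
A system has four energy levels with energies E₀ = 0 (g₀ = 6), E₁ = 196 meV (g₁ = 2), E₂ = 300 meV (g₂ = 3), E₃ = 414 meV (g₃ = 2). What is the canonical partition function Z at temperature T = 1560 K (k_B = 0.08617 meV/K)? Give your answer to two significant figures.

Z = 6.9

k_BT = 0.08617 × 1560 K = 134.4 meV.
Eᵢ/kT = 0, 1.458, 2.232, 3.080.
Z = Σ gᵢe^(−Eᵢ/kT) = 6·e^(−0) + 2·e^(−1.458) + 3·e^(−2.232) + 2·e^(−3.080) = 6.000 + 0.4654 + 0.3219 + 0.09192 = 6.879.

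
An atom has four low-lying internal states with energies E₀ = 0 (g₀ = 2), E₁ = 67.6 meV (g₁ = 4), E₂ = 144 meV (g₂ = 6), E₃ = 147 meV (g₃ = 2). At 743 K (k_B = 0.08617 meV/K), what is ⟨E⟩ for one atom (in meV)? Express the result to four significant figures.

k_BT = 0.08617 × 743 K = 64.0243 meV.
Eᵢ/kT = 0, 1.05585, 2.24915, 2.29600.
Z = Σ gᵢe^(−Eᵢ/kT) = 2·e^(−0) + 4·e^(−1.05585) + 6·e^(−2.24915) + 2·e^(−2.29600) = 2.00000 + 1.39159 + 0.632933 + 0.201321 = 4.22584.
⟨E⟩ = Σ Eᵢ gᵢe^(−Eᵢ/kT) / Z = (0·2.00000 + 67.6·1.39159 + 144·0.632933 + 147·0.201321) / 4.22584 = 50.83 meV.

50.83 meV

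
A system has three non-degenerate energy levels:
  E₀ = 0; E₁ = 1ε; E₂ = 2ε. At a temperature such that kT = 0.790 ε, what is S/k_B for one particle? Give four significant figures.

Eᵢ/kT = 0, 1.26582, 2.53165.
Z = Σ e^(−Eᵢ/kT) = e^(−0) + e^(−1.26582) + e^(−2.53165) = 1.00000 + 0.282008 + 0.0795277 = 1.36154.
⟨E⟩ = Σ EᵢPᵢ = 0.323945 ε.
S/k_B = ln Z + ⟨E⟩/kT = ln(1.36154) + 0.323945/0.790 = 0.308616 + 0.410057 = 0.7187.

0.7187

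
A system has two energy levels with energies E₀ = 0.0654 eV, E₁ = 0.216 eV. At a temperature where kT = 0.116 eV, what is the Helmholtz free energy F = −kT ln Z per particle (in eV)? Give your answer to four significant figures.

0.03740 eV

Eᵢ/kT = 0.563793, 1.86207.
Z = Σ e^(−Eᵢ/kT) = e^(−0.563793) + e^(−1.86207) = 0.569047 + 0.155351 = 0.724398.
F = −kT ln Z = −0.116 × ln(0.724398) = −0.116 × -0.322414 = 0.03740 eV.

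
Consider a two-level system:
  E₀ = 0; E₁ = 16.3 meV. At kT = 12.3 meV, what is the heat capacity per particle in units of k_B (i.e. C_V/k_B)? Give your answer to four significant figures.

0.2913

Eᵢ/kT = 0, 1.32520.
Z = Σ e^(−Eᵢ/kT) = e^(−0) + e^(−1.32520) = 1.00000 + 0.265750 = 1.26575.
⟨E⟩ = 3.42226 meV, ⟨E²⟩ = 55.7828 meV².
C_V/k_B = (⟨E²⟩ − ⟨E⟩²)/(kT)² = (55.7828 − 11.7119)/151.290 = 0.2913.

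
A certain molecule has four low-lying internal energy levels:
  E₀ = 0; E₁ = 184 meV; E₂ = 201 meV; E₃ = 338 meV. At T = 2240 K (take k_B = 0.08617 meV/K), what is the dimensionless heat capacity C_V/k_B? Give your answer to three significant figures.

0.366

k_BT = 0.08617 × 2240 K = 193.02 meV.
Eᵢ/kT = 0, 0.95327, 1.0413, 1.7511.
Z = Σ e^(−Eᵢ/kT) = e^(−0) + e^(−0.95327) + e^(−1.0413) + e^(−1.7511) = 1.0000 + 0.38548 + 0.35300 + 0.17358 = 1.9121.
⟨E⟩ = 104.89 meV, ⟨E²⟩ = 24655 meV².
C_V/k_B = (⟨E²⟩ − ⟨E⟩²)/(kT)² = (24655 − 11002)/37257 = 0.366.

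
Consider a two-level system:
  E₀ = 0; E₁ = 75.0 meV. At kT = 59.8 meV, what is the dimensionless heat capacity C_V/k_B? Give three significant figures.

Eᵢ/kT = 0, 1.2542.
Z = Σ e^(−Eᵢ/kT) = e^(−0) + e^(−1.2542) = 1.0000 + 0.28530 = 1.2853.
⟨E⟩ = 16.648 meV, ⟨E²⟩ = 1248.6 meV².
C_V/k_B = (⟨E²⟩ − ⟨E⟩²)/(kT)² = (1248.6 − 277.16)/3576.0 = 0.272.

0.272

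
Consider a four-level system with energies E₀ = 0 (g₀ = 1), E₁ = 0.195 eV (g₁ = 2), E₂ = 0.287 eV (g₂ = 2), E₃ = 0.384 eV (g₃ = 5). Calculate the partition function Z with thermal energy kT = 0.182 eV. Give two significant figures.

Eᵢ/kT = 0, 1.071, 1.577, 2.110.
Z = Σ gᵢe^(−Eᵢ/kT) = 1·e^(−0) + 2·e^(−1.071) + 2·e^(−1.577) + 5·e^(−2.110) = 1.000 + 0.6853 + 0.4132 + 0.6062 = 2.705.

Z = 2.7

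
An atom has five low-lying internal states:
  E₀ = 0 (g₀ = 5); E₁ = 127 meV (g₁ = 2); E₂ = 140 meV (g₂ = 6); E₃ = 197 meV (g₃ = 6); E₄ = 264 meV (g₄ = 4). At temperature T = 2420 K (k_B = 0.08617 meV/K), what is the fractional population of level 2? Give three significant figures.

0.243

k_BT = 0.08617 × 2420 K = 208.53 meV.
Eᵢ/kT = 0, 0.60903, 0.67137, 0.94471, 1.2660.
Z = Σ gᵢe^(−Eᵢ/kT) = 5·e^(−0) + 2·e^(−0.60903) + 6·e^(−0.67137) + 6·e^(−0.94471) + 4·e^(−1.2660) = 5.0000 + 1.0878 + 3.0660 + 2.3328 + 1.1278 = 12.614.
P₂ = g₂ e^(−E₂/kT) / Z = 3.0660/12.614 = 0.243.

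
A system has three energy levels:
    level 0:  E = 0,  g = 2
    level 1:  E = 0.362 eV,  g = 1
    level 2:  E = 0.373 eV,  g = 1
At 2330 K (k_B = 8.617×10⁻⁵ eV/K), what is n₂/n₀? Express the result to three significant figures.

k_BT = 8.617×10⁻⁵ × 2330 K = 0.20078 eV.
n₂/n₀ = (g₂/g₀) exp[−(E₂−E₀)/kT] = (1/2) × exp(−(0.373 eV)/(0.20078 eV)) = (1/2) × exp(-1.8578) = 0.0780.

0.0780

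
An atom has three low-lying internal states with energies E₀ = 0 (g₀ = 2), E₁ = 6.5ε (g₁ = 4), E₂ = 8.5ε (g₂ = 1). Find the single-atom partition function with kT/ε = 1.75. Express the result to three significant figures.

Eᵢ/kT = 0, 3.7143, 4.8571.
Z = Σ gᵢe^(−Eᵢ/kT) = 2·e^(−0) + 4·e^(−3.7143) + 1·e^(−4.8571) = 2.0000 + 0.097490 + 0.0077730 = 2.1053.

Z = 2.11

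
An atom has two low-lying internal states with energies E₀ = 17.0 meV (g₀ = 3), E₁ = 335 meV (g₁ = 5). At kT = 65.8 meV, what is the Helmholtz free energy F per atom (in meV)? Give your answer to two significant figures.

Eᵢ/kT = 0.2584, 5.091.
Z = Σ gᵢe^(−Eᵢ/kT) = 3·e^(−0.2584) + 5·e^(−5.091) = 2.317 + 0.03076 = 2.348.
F = −kT ln Z = −65.8 × ln(2.348) = −65.8 × 0.8536 = -56 meV.

-56 meV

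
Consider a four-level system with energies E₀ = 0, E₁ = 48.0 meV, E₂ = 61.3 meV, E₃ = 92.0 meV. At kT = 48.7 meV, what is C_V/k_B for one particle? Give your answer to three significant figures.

Eᵢ/kT = 0, 0.98563, 1.2587, 1.8891.
Z = Σ e^(−Eᵢ/kT) = e^(−0) + e^(−0.98563) + e^(−1.2587) + e^(−1.8891) = 1.0000 + 0.37320 + 0.28402 + 0.15121 = 1.8084.
⟨E⟩ = 27.226 meV, ⟨E²⟩ = 1773.4 meV².
C_V/k_B = (⟨E²⟩ − ⟨E⟩²)/(kT)² = (1773.4 − 741.26)/2371.7 = 0.435.

0.435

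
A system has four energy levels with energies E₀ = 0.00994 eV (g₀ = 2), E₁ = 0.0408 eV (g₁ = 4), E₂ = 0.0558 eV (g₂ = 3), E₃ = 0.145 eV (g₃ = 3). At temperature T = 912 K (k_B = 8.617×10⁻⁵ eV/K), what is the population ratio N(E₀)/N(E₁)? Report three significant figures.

k_BT = 8.617×10⁻⁵ × 912 K = 0.078587 eV.
n₀/n₁ = (g₀/g₁) exp[−(E₀−E₁)/kT] = (2/4) × exp(−(-0.03086 eV)/(0.078587 eV)) = (2/4) × exp(0.39269) = 0.740.

0.740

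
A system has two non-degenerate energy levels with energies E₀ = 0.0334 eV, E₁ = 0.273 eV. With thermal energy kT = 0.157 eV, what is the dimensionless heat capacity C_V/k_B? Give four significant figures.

0.3416

Eᵢ/kT = 0.212739, 1.73885.
Z = Σ e^(−Eᵢ/kT) = e^(−0.212739) + e^(−1.73885) = 0.808367 + 0.175722 = 0.984089.
⟨E⟩ = 0.0761837 eV, ⟨E²⟩ = 0.0142245 eV².
C_V/k_B = (⟨E²⟩ − ⟨E⟩²)/(kT)² = (0.0142245 − 0.00580396)/0.0246490 = 0.3416.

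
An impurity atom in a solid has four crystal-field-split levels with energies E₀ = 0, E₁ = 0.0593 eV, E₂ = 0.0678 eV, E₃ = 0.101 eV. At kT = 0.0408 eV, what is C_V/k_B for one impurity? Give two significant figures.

Eᵢ/kT = 0, 1.453, 1.662, 2.475.
Z = Σ e^(−Eᵢ/kT) = e^(−0) + e^(−1.453) + e^(−1.662) + e^(−2.475) = 1.000 + 0.2339 + 0.1898 + 0.08416 = 1.508.
⟨E⟩ = 0.02337 eV, ⟨E²⟩ = 0.001693 eV².
C_V/k_B = (⟨E²⟩ − ⟨E⟩²)/(kT)² = (0.001693 − 0.0005462)/0.001665 = 0.69.

0.69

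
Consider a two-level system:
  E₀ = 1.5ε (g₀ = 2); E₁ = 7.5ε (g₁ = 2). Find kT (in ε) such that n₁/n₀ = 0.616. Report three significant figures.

n₁/n₀ = (g₁/g₀) exp[−(E₁−E₀)/kT] = 0.616.
⇒ (E₁−E₀)/kT = ln((2/2)/0.616) = ln(1.6234) = 0.48452.
kT = 6.0ε / 0.48452 = 12.4 ε.

12.4 ε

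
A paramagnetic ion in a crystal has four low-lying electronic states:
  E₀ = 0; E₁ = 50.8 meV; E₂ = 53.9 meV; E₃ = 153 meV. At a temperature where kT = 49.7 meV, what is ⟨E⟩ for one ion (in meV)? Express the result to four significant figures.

Eᵢ/kT = 0, 1.02213, 1.08451, 3.07847.
Z = Σ e^(−Eᵢ/kT) = e^(−0) + e^(−1.02213) + e^(−1.08451) + e^(−3.07847) = 1.00000 + 0.359828 + 0.338067 + 0.0460296 = 1.74392.
⟨E⟩ = Σ Eᵢ e^(−Eᵢ/kT) / Z = (0·1.00000 + 50.8·0.359828 + 53.9·0.338067 + 153·0.0460296) / 1.74392 = 24.97 meV.

24.97 meV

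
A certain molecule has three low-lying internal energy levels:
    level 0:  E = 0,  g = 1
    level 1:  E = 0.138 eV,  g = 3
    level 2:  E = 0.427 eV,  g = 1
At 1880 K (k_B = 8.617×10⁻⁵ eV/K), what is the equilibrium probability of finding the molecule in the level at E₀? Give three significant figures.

k_BT = 8.617×10⁻⁵ × 1880 K = 0.16200 eV.
Eᵢ/kT = 0, 0.85185, 2.6358.
Z = Σ gᵢe^(−Eᵢ/kT) = 1·e^(−0) + 3·e^(−0.85185) + 1·e^(−2.6358) = 1.0000 + 1.2799 + 0.071662 = 2.3516.
P₀ = g₀ e^(−E₀/kT) / Z = 1.0000/2.3516 = 0.425.

0.425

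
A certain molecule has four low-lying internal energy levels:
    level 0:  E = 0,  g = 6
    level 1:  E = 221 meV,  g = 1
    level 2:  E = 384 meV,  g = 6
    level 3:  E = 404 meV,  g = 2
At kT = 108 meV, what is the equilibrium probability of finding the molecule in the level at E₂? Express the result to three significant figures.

0.0270

Eᵢ/kT = 0, 2.0463, 3.5556, 3.7407.
Z = Σ gᵢe^(−Eᵢ/kT) = 6·e^(−0) + 1·e^(−2.0463) + 6·e^(−3.5556) + 2·e^(−3.7407) = 6.0000 + 0.12921 + 0.17139 + 0.047475 = 6.3481.
P₂ = g₂ e^(−E₂/kT) / Z = 0.17139/6.3481 = 0.0270.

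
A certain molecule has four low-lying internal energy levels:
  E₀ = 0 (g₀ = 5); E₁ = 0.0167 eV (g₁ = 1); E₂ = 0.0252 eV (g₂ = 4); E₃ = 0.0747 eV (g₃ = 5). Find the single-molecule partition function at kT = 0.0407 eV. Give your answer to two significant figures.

Z = 8.6

Eᵢ/kT = 0, 0.4103, 0.6192, 1.835.
Z = Σ gᵢe^(−Eᵢ/kT) = 5·e^(−0) + 1·e^(−0.4103) + 4·e^(−0.6192) + 5·e^(−1.835) = 5.000 + 0.6635 + 2.153 + 0.7981 = 8.615.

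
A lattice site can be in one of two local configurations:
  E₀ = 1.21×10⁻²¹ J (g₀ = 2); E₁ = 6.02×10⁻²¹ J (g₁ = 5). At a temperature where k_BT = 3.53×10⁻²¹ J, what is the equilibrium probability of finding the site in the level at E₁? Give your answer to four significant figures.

0.3902

Eᵢ/kT = 0.342776, 1.70538.
Z = Σ gᵢe^(−Eᵢ/kT) = 2·e^(−0.342776) + 5·e^(−1.70538) = 1.41959 + 0.908517 = 2.32811.
P₁ = g₁ e^(−E₁/kT) / Z = 0.908517/2.32811 = 0.3902.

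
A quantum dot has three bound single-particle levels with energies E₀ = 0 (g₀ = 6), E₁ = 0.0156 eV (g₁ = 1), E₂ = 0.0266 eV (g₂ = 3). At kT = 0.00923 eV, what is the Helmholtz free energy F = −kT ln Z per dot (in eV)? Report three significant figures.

-0.0171 eV

Eᵢ/kT = 0, 1.6901, 2.8819.
Z = Σ gᵢe^(−Eᵢ/kT) = 6·e^(−0) + 1·e^(−1.6901) + 3·e^(−2.8819) = 6.0000 + 0.18450 + 0.16808 = 6.3526.
F = −kT ln Z = −0.00923 × ln(6.3526) = −0.00923 × 1.8489 = -0.0171 eV.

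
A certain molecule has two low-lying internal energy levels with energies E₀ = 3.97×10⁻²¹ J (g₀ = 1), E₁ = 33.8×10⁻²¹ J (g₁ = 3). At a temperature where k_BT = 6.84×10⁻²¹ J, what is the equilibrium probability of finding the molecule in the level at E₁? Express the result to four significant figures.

0.03688

Eᵢ/kT = 0.580409, 4.94152.
Z = Σ gᵢe^(−Eᵢ/kT) = 1·e^(−0.580409) + 3·e^(−4.94152) = 0.559669 + 0.0214312 = 0.581100.
P₁ = g₁ e^(−E₁/kT) / Z = 0.0214312/0.581100 = 0.03688.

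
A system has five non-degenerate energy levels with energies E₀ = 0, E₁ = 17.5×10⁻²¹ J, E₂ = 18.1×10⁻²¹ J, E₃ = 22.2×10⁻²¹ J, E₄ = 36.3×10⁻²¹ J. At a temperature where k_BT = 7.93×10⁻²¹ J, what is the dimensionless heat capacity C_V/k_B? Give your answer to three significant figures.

1.08

Eᵢ/kT = 0, 2.2068, 2.2825, 2.7995, 4.5776.
Z = Σ e^(−Eᵢ/kT) = e^(−0) + e^(−2.2068) + e^(−2.2825) + e^(−2.7995) + e^(−4.5776) = 1.0000 + 0.11005 + 0.10203 + 0.060840 + 0.010280 = 1.2832.
⟨E⟩ = 4.2834, ⟨E²⟩ = 86.237.
C_V/k_B = (⟨E²⟩ − ⟨E⟩²)/(kT)² = (86.237 − 18.348)/62.885 = 1.08.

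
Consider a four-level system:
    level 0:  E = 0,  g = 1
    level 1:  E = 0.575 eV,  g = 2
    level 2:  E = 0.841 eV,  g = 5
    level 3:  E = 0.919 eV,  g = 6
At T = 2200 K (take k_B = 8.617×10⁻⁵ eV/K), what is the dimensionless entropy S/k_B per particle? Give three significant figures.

0.836

k_BT = 8.617×10⁻⁵ × 2200 K = 0.18957 eV.
Eᵢ/kT = 0, 3.0332, 4.4364, 4.8478.
Z = Σ gᵢe^(−Eᵢ/kT) = 1·e^(−0) + 2·e^(−3.0332) + 5·e^(−4.4364) + 6·e^(−4.8478) = 1.0000 + 0.096323 + 0.059192 + 0.047074 = 1.2026.
⟨E⟩ = Σ EᵢPᵢ = 0.12342 eV.
S/k_B = ln Z + ⟨E⟩/kT = ln(1.2026) + 0.12342/0.18957 = 0.18449 + 0.65105 = 0.836.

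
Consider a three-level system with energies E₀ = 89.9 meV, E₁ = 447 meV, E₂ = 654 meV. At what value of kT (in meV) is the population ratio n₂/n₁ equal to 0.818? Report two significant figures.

n₂/n₁ = exp[−(E₂−E₁)/kT] = 0.818.
⇒ (E₂−E₁)/kT = ln(1/0.818) = ln(1.222) = 0.2005.
kT = 207 meV / 0.2005 = 1000 meV.

1000 meV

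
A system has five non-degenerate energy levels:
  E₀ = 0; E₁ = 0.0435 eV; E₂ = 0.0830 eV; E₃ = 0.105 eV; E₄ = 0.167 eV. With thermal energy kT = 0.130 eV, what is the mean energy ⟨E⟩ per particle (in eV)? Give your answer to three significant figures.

0.0566 eV

Eᵢ/kT = 0, 0.33462, 0.63846, 0.80769, 1.2846.
Z = Σ e^(−Eᵢ/kT) = e^(−0) + e^(−0.33462) + e^(−0.63846) + e^(−0.80769) + e^(−1.2846) = 1.0000 + 0.71561 + 0.52811 + 0.44589 + 0.27676 = 2.9664.
⟨E⟩ = Σ Eᵢ e^(−Eᵢ/kT) / Z = (0·1.0000 + 0.0435·0.71561 + 0.0830·0.52811 + 0.105·0.44589 + 0.167·0.27676) / 2.9664 = 0.0566 eV.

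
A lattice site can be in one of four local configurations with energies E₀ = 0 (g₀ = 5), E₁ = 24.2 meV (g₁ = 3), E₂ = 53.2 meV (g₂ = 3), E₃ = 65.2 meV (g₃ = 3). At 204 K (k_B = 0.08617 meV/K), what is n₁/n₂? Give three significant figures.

5.21

k_BT = 0.08617 × 204 K = 17.579 meV.
n₁/n₂ = (g₁/g₂) exp[−(E₁−E₂)/kT] = (3/3) × exp(−(-29.0 meV)/(17.579 meV)) = (3/3) × exp(1.6497) = 5.21.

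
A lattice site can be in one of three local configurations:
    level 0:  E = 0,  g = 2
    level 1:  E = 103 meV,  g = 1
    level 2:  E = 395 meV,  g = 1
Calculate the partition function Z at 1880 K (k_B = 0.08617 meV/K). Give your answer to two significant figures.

k_BT = 0.08617 × 1880 K = 162.0 meV.
Eᵢ/kT = 0, 0.6358, 2.438.
Z = Σ gᵢe^(−Eᵢ/kT) = 2·e^(−0) + 1·e^(−0.6358) + 1·e^(−2.438) = 2.000 + 0.5295 + 0.08734 = 2.617.

Z = 2.6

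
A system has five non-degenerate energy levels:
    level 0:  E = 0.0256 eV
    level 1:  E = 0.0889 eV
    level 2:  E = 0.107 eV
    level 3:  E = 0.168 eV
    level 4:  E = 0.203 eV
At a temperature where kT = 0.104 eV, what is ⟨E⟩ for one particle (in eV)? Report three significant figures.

Eᵢ/kT = 0.24615, 0.85481, 1.0288, 1.6154, 1.9519.
Z = Σ e^(−Eᵢ/kT) = e^(−0.24615) + e^(−0.85481) + e^(−1.0288) + e^(−1.6154) + e^(−1.9519) = 0.78180 + 0.42536 + 0.35744 + 0.19881 + 0.14200 = 1.9054.
⟨E⟩ = Σ Eᵢ e^(−Eᵢ/kT) / Z = (0.0256·0.78180 + 0.0889·0.42536 + 0.107·0.35744 + 0.168·0.19881 + 0.203·0.14200) / 1.9054 = 0.0831 eV.

0.0831 eV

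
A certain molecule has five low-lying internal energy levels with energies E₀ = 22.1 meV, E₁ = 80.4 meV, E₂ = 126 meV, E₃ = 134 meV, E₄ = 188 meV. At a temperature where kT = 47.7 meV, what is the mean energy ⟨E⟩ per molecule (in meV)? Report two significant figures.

Eᵢ/kT = 0.4633, 1.686, 2.642, 2.809, 3.941.
Z = Σ e^(−Eᵢ/kT) = e^(−0.4633) + e^(−1.686) + e^(−2.642) + e^(−2.809) + e^(−3.941) = 0.6292 + 0.1853 + 0.07122 + 0.06027 + 0.01943 = 0.9654.
⟨E⟩ = Σ Eᵢ e^(−Eᵢ/kT) / Z = (22.1·0.6292 + 80.4·0.1853 + 126·0.07122 + 134·0.06027 + 188·0.01943) / 0.9654 = 51 meV.

51 meV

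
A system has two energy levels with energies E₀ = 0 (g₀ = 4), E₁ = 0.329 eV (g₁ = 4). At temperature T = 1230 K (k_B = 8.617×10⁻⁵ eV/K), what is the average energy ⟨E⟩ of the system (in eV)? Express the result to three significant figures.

k_BT = 8.617×10⁻⁵ × 1230 K = 0.10599 eV.
Eᵢ/kT = 0, 3.1041.
Z = Σ gᵢe^(−Eᵢ/kT) = 4·e^(−0) + 4·e^(−3.1041) = 4.0000 + 0.17946 = 4.1795.
⟨E⟩ = Σ Eᵢ gᵢe^(−Eᵢ/kT) / Z = (0·4.0000 + 0.329·0.17946) / 4.1795 = 0.0141 eV.

0.0141 eV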